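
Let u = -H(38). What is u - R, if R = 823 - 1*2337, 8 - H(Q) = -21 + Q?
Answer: 1523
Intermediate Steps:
H(Q) = 29 - Q (H(Q) = 8 - (-21 + Q) = 8 + (21 - Q) = 29 - Q)
R = -1514 (R = 823 - 2337 = -1514)
u = 9 (u = -(29 - 1*38) = -(29 - 38) = -1*(-9) = 9)
u - R = 9 - 1*(-1514) = 9 + 1514 = 1523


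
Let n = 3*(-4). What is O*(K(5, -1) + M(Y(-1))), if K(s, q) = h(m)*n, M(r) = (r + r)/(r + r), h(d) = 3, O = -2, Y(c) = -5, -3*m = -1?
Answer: 70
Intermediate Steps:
m = ⅓ (m = -⅓*(-1) = ⅓ ≈ 0.33333)
n = -12
M(r) = 1 (M(r) = (2*r)/((2*r)) = (2*r)*(1/(2*r)) = 1)
K(s, q) = -36 (K(s, q) = 3*(-12) = -36)
O*(K(5, -1) + M(Y(-1))) = -2*(-36 + 1) = -2*(-35) = 70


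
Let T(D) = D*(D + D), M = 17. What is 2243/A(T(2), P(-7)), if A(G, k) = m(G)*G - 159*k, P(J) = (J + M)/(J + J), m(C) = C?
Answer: 15701/1243 ≈ 12.632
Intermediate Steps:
T(D) = 2*D² (T(D) = D*(2*D) = 2*D²)
P(J) = (17 + J)/(2*J) (P(J) = (J + 17)/(J + J) = (17 + J)/((2*J)) = (17 + J)*(1/(2*J)) = (17 + J)/(2*J))
A(G, k) = G² - 159*k (A(G, k) = G*G - 159*k = G² - 159*k)
2243/A(T(2), P(-7)) = 2243/((2*2²)² - 159*(17 - 7)/(2*(-7))) = 2243/((2*4)² - 159*(-1)*10/(2*7)) = 2243/(8² - 159*(-5/7)) = 2243/(64 + 795/7) = 2243/(1243/7) = 2243*(7/1243) = 15701/1243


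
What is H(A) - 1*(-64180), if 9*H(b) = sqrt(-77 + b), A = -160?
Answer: 64180 + I*sqrt(237)/9 ≈ 64180.0 + 1.7105*I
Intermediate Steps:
H(b) = sqrt(-77 + b)/9
H(A) - 1*(-64180) = sqrt(-77 - 160)/9 - 1*(-64180) = sqrt(-237)/9 + 64180 = (I*sqrt(237))/9 + 64180 = I*sqrt(237)/9 + 64180 = 64180 + I*sqrt(237)/9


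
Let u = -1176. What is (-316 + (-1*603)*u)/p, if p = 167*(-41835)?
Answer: -708812/6986445 ≈ -0.10146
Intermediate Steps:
p = -6986445
(-316 + (-1*603)*u)/p = (-316 - 1*603*(-1176))/(-6986445) = (-316 - 603*(-1176))*(-1/6986445) = (-316 + 709128)*(-1/6986445) = 708812*(-1/6986445) = -708812/6986445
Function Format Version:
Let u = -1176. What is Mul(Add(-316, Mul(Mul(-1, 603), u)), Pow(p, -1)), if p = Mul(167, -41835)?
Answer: Rational(-708812, 6986445) ≈ -0.10146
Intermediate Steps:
p = -6986445
Mul(Add(-316, Mul(Mul(-1, 603), u)), Pow(p, -1)) = Mul(Add(-316, Mul(Mul(-1, 603), -1176)), Pow(-6986445, -1)) = Mul(Add(-316, Mul(-603, -1176)), Rational(-1, 6986445)) = Mul(Add(-316, 709128), Rational(-1, 6986445)) = Mul(708812, Rational(-1, 6986445)) = Rational(-708812, 6986445)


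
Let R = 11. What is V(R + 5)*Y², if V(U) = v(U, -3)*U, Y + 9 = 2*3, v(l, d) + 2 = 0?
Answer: -288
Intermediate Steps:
v(l, d) = -2 (v(l, d) = -2 + 0 = -2)
Y = -3 (Y = -9 + 2*3 = -9 + 6 = -3)
V(U) = -2*U
V(R + 5)*Y² = -2*(11 + 5)*(-3)² = -2*16*9 = -32*9 = -288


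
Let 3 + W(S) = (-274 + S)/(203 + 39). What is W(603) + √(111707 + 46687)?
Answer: -397/242 + √158394 ≈ 396.35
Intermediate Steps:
W(S) = -500/121 + S/242 (W(S) = -3 + (-274 + S)/(203 + 39) = -3 + (-274 + S)/242 = -3 + (-274 + S)*(1/242) = -3 + (-137/121 + S/242) = -500/121 + S/242)
W(603) + √(111707 + 46687) = (-500/121 + (1/242)*603) + √(111707 + 46687) = (-500/121 + 603/242) + √158394 = -397/242 + √158394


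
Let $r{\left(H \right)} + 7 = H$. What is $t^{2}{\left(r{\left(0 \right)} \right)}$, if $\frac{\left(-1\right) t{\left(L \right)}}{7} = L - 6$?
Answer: $8281$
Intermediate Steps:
$r{\left(H \right)} = -7 + H$
$t{\left(L \right)} = 42 - 7 L$ ($t{\left(L \right)} = - 7 \left(L - 6\right) = - 7 \left(-6 + L\right) = 42 - 7 L$)
$t^{2}{\left(r{\left(0 \right)} \right)} = \left(42 - 7 \left(-7 + 0\right)\right)^{2} = \left(42 - -49\right)^{2} = \left(42 + 49\right)^{2} = 91^{2} = 8281$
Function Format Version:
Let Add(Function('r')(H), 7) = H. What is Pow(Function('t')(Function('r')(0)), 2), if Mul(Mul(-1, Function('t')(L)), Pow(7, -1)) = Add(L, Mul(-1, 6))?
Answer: 8281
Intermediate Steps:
Function('r')(H) = Add(-7, H)
Function('t')(L) = Add(42, Mul(-7, L)) (Function('t')(L) = Mul(-7, Add(L, Mul(-1, 6))) = Mul(-7, Add(L, -6)) = Mul(-7, Add(-6, L)) = Add(42, Mul(-7, L)))
Pow(Function('t')(Function('r')(0)), 2) = Pow(Add(42, Mul(-7, Add(-7, 0))), 2) = Pow(Add(42, Mul(-7, -7)), 2) = Pow(Add(42, 49), 2) = Pow(91, 2) = 8281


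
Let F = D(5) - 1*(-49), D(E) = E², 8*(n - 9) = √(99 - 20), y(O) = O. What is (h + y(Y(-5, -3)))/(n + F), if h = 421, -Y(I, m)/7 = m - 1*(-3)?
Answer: 2236352/440817 - 3368*√79/440817 ≈ 5.0053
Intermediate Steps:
Y(I, m) = -21 - 7*m (Y(I, m) = -7*(m - 1*(-3)) = -7*(m + 3) = -7*(3 + m) = -21 - 7*m)
n = 9 + √79/8 (n = 9 + √(99 - 20)/8 = 9 + √79/8 ≈ 10.111)
F = 74 (F = 5² - 1*(-49) = 25 + 49 = 74)
(h + y(Y(-5, -3)))/(n + F) = (421 + (-21 - 7*(-3)))/((9 + √79/8) + 74) = (421 + (-21 + 21))/(83 + √79/8) = (421 + 0)/(83 + √79/8) = 421/(83 + √79/8)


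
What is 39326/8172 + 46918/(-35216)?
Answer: 125186315/35973144 ≈ 3.4800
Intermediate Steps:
39326/8172 + 46918/(-35216) = 39326*(1/8172) + 46918*(-1/35216) = 19663/4086 - 23459/17608 = 125186315/35973144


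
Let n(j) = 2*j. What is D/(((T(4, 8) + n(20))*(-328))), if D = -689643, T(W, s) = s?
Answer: 229881/5248 ≈ 43.804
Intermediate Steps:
D/(((T(4, 8) + n(20))*(-328))) = -689643*(-1/(328*(8 + 2*20))) = -689643*(-1/(328*(8 + 40))) = -689643/(48*(-328)) = -689643/(-15744) = -689643*(-1/15744) = 229881/5248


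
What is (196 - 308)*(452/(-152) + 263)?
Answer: -553336/19 ≈ -29123.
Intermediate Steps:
(196 - 308)*(452/(-152) + 263) = -112*(452*(-1/152) + 263) = -112*(-113/38 + 263) = -112*9881/38 = -553336/19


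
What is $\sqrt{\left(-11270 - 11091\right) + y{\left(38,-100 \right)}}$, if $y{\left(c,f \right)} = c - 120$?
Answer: $i \sqrt{22443} \approx 149.81 i$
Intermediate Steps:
$y{\left(c,f \right)} = -120 + c$
$\sqrt{\left(-11270 - 11091\right) + y{\left(38,-100 \right)}} = \sqrt{\left(-11270 - 11091\right) + \left(-120 + 38\right)} = \sqrt{\left(-11270 - 11091\right) - 82} = \sqrt{-22361 - 82} = \sqrt{-22443} = i \sqrt{22443}$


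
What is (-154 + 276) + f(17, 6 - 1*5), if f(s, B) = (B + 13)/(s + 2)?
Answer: 2332/19 ≈ 122.74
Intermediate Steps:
f(s, B) = (13 + B)/(2 + s)
(-154 + 276) + f(17, 6 - 1*5) = (-154 + 276) + (13 + (6 - 1*5))/(2 + 17) = 122 + (13 + (6 - 5))/19 = 122 + (13 + 1)/19 = 122 + (1/19)*14 = 122 + 14/19 = 2332/19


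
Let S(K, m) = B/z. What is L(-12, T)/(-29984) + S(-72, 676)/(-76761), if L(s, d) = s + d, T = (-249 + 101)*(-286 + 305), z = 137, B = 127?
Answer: 3711762725/39414931236 ≈ 0.094172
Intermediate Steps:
T = -2812 (T = -148*19 = -2812)
L(s, d) = d + s
S(K, m) = 127/137
L(-12, T)/(-29984) + S(-72, 676)/(-76761) = (-2812 - 12)/(-29984) + (127/137)/(-76761) = -2824*(-1/29984) + (127/137)*(-1/76761) = 353/3748 - 127/10516257 = 3711762725/39414931236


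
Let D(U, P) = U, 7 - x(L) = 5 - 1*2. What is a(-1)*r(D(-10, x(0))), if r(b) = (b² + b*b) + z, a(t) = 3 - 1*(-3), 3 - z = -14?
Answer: 1302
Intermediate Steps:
x(L) = 4 (x(L) = 7 - (5 - 1*2) = 7 - (5 - 2) = 7 - 1*3 = 7 - 3 = 4)
z = 17 (z = 3 - 1*(-14) = 3 + 14 = 17)
a(t) = 6 (a(t) = 3 + 3 = 6)
r(b) = 17 + 2*b² (r(b) = (b² + b*b) + 17 = (b² + b²) + 17 = 2*b² + 17 = 17 + 2*b²)
a(-1)*r(D(-10, x(0))) = 6*(17 + 2*(-10)²) = 6*(17 + 2*100) = 6*(17 + 200) = 6*217 = 1302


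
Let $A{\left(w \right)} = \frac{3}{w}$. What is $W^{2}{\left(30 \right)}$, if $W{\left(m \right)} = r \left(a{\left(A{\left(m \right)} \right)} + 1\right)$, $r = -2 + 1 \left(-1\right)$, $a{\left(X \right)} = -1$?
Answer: $0$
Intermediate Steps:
$r = -3$ ($r = -2 - 1 = -3$)
$W{\left(m \right)} = 0$ ($W{\left(m \right)} = - 3 \left(-1 + 1\right) = \left(-3\right) 0 = 0$)
$W^{2}{\left(30 \right)} = 0^{2} = 0$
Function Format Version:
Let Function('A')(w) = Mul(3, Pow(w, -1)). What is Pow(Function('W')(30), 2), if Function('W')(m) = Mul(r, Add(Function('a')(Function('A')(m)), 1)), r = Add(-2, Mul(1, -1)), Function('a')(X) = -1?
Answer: 0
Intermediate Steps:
r = -3 (r = Add(-2, -1) = -3)
Function('W')(m) = 0 (Function('W')(m) = Mul(-3, Add(-1, 1)) = Mul(-3, 0) = 0)
Pow(Function('W')(30), 2) = Pow(0, 2) = 0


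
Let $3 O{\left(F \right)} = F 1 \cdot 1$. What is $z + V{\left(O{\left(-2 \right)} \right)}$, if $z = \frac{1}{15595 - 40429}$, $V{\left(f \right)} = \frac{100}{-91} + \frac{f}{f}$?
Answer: $- \frac{223597}{2259894} \approx -0.098941$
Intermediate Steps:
$O{\left(F \right)} = \frac{F}{3}$ ($O{\left(F \right)} = \frac{F 1 \cdot 1}{3} = \frac{F 1}{3} = \frac{F}{3}$)
$V{\left(f \right)} = - \frac{9}{91}$ ($V{\left(f \right)} = 100 \left(- \frac{1}{91}\right) + 1 = - \frac{100}{91} + 1 = - \frac{9}{91}$)
$z = - \frac{1}{24834}$ ($z = \frac{1}{-24834} = - \frac{1}{24834} \approx -4.0267 \cdot 10^{-5}$)
$z + V{\left(O{\left(-2 \right)} \right)} = - \frac{1}{24834} - \frac{9}{91} = - \frac{223597}{2259894}$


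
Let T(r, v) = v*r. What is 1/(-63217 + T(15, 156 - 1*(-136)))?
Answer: -1/58837 ≈ -1.6996e-5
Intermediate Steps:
T(r, v) = r*v
1/(-63217 + T(15, 156 - 1*(-136))) = 1/(-63217 + 15*(156 - 1*(-136))) = 1/(-63217 + 15*(156 + 136)) = 1/(-63217 + 15*292) = 1/(-63217 + 4380) = 1/(-58837) = -1/58837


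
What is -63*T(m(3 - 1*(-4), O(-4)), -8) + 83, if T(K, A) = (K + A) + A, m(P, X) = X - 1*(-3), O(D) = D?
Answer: 1154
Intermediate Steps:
m(P, X) = 3 + X (m(P, X) = X + 3 = 3 + X)
T(K, A) = K + 2*A (T(K, A) = (A + K) + A = K + 2*A)
-63*T(m(3 - 1*(-4), O(-4)), -8) + 83 = -63*((3 - 4) + 2*(-8)) + 83 = -63*(-1 - 16) + 83 = -63*(-17) + 83 = 1071 + 83 = 1154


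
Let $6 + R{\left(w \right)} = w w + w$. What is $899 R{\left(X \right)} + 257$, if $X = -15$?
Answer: $183653$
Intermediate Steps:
$R{\left(w \right)} = -6 + w + w^{2}$ ($R{\left(w \right)} = -6 + \left(w w + w\right) = -6 + \left(w^{2} + w\right) = -6 + \left(w + w^{2}\right) = -6 + w + w^{2}$)
$899 R{\left(X \right)} + 257 = 899 \left(-6 - 15 + \left(-15\right)^{2}\right) + 257 = 899 \left(-6 - 15 + 225\right) + 257 = 899 \cdot 204 + 257 = 183396 + 257 = 183653$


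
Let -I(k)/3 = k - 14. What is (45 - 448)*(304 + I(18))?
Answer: -117676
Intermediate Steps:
I(k) = 42 - 3*k (I(k) = -3*(k - 14) = -3*(-14 + k) = 42 - 3*k)
(45 - 448)*(304 + I(18)) = (45 - 448)*(304 + (42 - 3*18)) = -403*(304 + (42 - 54)) = -403*(304 - 12) = -403*292 = -117676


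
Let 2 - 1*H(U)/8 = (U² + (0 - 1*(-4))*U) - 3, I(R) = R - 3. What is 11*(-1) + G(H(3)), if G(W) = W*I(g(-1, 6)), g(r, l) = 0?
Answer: 373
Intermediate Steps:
I(R) = -3 + R
H(U) = 40 - 32*U - 8*U² (H(U) = 16 - 8*((U² + (0 - 1*(-4))*U) - 3) = 16 - 8*((U² + (0 + 4)*U) - 3) = 16 - 8*((U² + 4*U) - 3) = 16 - 8*(-3 + U² + 4*U) = 16 + (24 - 32*U - 8*U²) = 40 - 32*U - 8*U²)
G(W) = -3*W (G(W) = W*(-3 + 0) = W*(-3) = -3*W)
11*(-1) + G(H(3)) = 11*(-1) - 3*(40 - 32*3 - 8*3²) = -11 - 3*(40 - 96 - 8*9) = -11 - 3*(40 - 96 - 72) = -11 - 3*(-128) = -11 + 384 = 373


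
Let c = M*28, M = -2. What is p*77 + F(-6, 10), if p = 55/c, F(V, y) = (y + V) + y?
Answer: -493/8 ≈ -61.625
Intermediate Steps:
F(V, y) = V + 2*y (F(V, y) = (V + y) + y = V + 2*y)
c = -56 (c = -2*28 = -56)
p = -55/56 (p = 55/(-56) = 55*(-1/56) = -55/56 ≈ -0.98214)
p*77 + F(-6, 10) = -55/56*77 + (-6 + 2*10) = -605/8 + (-6 + 20) = -605/8 + 14 = -493/8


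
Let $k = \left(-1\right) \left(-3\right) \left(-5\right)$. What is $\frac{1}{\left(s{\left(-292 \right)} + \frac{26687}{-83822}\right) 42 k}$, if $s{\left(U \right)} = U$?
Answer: $\frac{41911}{7718353965} \approx 5.43 \cdot 10^{-6}$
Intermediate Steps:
$k = -15$ ($k = 3 \left(-5\right) = -15$)
$\frac{1}{\left(s{\left(-292 \right)} + \frac{26687}{-83822}\right) 42 k} = \frac{1}{\left(-292 + \frac{26687}{-83822}\right) 42 \left(-15\right)} = \frac{1}{\left(-292 + 26687 \left(- \frac{1}{83822}\right)\right) \left(-630\right)} = \frac{1}{-292 - \frac{26687}{83822}} \left(- \frac{1}{630}\right) = \frac{1}{- \frac{24502711}{83822}} \left(- \frac{1}{630}\right) = \left(- \frac{83822}{24502711}\right) \left(- \frac{1}{630}\right) = \frac{41911}{7718353965}$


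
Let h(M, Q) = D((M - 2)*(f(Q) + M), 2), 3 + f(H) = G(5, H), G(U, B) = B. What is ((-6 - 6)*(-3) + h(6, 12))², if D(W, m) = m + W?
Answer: 9604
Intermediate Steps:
f(H) = -3 + H
D(W, m) = W + m
h(M, Q) = 2 + (-2 + M)*(-3 + M + Q) (h(M, Q) = (M - 2)*((-3 + Q) + M) + 2 = (-2 + M)*(-3 + M + Q) + 2 = 2 + (-2 + M)*(-3 + M + Q))
((-6 - 6)*(-3) + h(6, 12))² = ((-6 - 6)*(-3) + (8 + 6² - 5*6 - 2*12 + 6*12))² = (-12*(-3) + (8 + 36 - 30 - 24 + 72))² = (36 + 62)² = 98² = 9604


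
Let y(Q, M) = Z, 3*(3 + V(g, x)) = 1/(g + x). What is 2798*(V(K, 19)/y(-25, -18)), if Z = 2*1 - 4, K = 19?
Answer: 477059/114 ≈ 4184.7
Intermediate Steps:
V(g, x) = -3 + 1/(3*(g + x))
Z = -2 (Z = 2 - 4 = -2)
y(Q, M) = -2
2798*(V(K, 19)/y(-25, -18)) = 2798*(((⅓ - 3*19 - 3*19)/(19 + 19))/(-2)) = 2798*(((⅓ - 57 - 57)/38)*(-½)) = 2798*(((1/38)*(-341/3))*(-½)) = 2798*(-341/114*(-½)) = 2798*(341/228) = 477059/114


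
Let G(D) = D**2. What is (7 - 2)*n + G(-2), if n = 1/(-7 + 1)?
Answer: 19/6 ≈ 3.1667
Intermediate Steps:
n = -1/6 (n = 1/(-6) = -1/6 ≈ -0.16667)
(7 - 2)*n + G(-2) = (7 - 2)*(-1/6) + (-2)**2 = 5*(-1/6) + 4 = -5/6 + 4 = 19/6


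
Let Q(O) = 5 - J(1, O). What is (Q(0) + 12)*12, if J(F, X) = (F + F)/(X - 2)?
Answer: 216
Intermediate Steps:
J(F, X) = 2*F/(-2 + X) (J(F, X) = (2*F)/(-2 + X) = 2*F/(-2 + X))
Q(O) = 5 - 2/(-2 + O)
(Q(0) + 12)*12 = ((-12 + 5*0)/(-2 + 0) + 12)*12 = ((-12 + 0)/(-2) + 12)*12 = (-½*(-12) + 12)*12 = (6 + 12)*12 = 18*12 = 216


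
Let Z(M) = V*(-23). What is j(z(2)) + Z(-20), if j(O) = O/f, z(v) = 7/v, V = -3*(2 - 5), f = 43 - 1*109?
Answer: -27331/132 ≈ -207.05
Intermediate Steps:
f = -66 (f = 43 - 109 = -66)
V = 9 (V = -3*(-3) = 9)
Z(M) = -207 (Z(M) = 9*(-23) = -207)
j(O) = -O/66 (j(O) = O/(-66) = O*(-1/66) = -O/66)
j(z(2)) + Z(-20) = -7/(66*2) - 207 = -1/66*7/2 - 207 = -7/132 - 207 = -27331/132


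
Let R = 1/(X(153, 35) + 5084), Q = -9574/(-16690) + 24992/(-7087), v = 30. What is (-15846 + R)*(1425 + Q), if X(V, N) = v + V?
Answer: -7019169726647125124/311495726005 ≈ -2.2534e+7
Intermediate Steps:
Q = -174632771/59141015 (Q = -9574*(-1/16690) + 24992*(-1/7087) = 4787/8345 - 24992/7087 = -174632771/59141015 ≈ -2.9528)
X(V, N) = 30 + V
R = 1/5267 (R = 1/((30 + 153) + 5084) = 1/(183 + 5084) = 1/5267 ≈ 0.00018986)
(-15846 + R)*(1425 + Q) = (-15846 + 1/5267)*(1425 - 174632771/59141015) = -83460881/5267*84101313604/59141015 = -7019169726647125124/311495726005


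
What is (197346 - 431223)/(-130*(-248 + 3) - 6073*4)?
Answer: -233877/7558 ≈ -30.944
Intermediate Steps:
(197346 - 431223)/(-130*(-248 + 3) - 6073*4) = -233877/(-130*(-245) - 24292) = -233877/(31850 - 24292) = -233877/7558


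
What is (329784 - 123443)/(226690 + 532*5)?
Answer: 206341/229350 ≈ 0.89968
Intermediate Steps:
(329784 - 123443)/(226690 + 532*5) = 206341/(226690 + 2660) = 206341/229350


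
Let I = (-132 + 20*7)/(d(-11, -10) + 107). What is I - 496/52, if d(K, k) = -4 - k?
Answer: -13908/1469 ≈ -9.4677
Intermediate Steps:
I = 8/113 (I = (-132 + 20*7)/((-4 - 1*(-10)) + 107) = (-132 + 140)/((-4 + 10) + 107) = 8/(6 + 107) = 8/113 ≈ 0.070796)
I - 496/52 = 8/113 - 496/52 = 8/113 - 1*124/13 = 8/113 - 124/13 = -13908/1469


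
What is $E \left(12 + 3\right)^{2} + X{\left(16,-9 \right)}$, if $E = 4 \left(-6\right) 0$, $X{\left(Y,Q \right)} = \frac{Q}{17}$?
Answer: $- \frac{9}{17} \approx -0.52941$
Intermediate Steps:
$X{\left(Y,Q \right)} = \frac{Q}{17}$ ($X{\left(Y,Q \right)} = Q \frac{1}{17} = \frac{Q}{17}$)
$E = 0$ ($E = \left(-24\right) 0 = 0$)
$E \left(12 + 3\right)^{2} + X{\left(16,-9 \right)} = 0 \left(12 + 3\right)^{2} + \frac{1}{17} \left(-9\right) = 0 \cdot 15^{2} - \frac{9}{17} = 0 \cdot 225 - \frac{9}{17} = 0 - \frac{9}{17} = - \frac{9}{17}$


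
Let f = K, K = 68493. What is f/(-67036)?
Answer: -68493/67036 ≈ -1.0217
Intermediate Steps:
f = 68493
f/(-67036) = 68493/(-67036) = 68493*(-1/67036) = -68493/67036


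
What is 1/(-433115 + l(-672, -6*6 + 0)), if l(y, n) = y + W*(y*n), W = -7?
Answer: -1/603131 ≈ -1.6580e-6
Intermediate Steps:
l(y, n) = y - 7*n*y (l(y, n) = y - 7*y*n = y - 7*n*y)
1/(-433115 + l(-672, -6*6 + 0)) = 1/(-433115 - 672*(1 - 7*(-6*6 + 0))) = 1/(-433115 - 672*(1 - 7*(-36 + 0))) = 1/(-433115 - 672*(1 - 7*(-36))) = 1/(-433115 - 672*(1 + 252)) = 1/(-433115 - 672*253) = 1/(-433115 - 170016) = 1/(-603131) = -1/603131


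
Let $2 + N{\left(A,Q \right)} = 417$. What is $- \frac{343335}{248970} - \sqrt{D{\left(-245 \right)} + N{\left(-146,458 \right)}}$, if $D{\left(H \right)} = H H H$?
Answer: $- \frac{22889}{16598} - i \sqrt{14705710} \approx -1.379 - 3834.8 i$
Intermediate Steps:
$N{\left(A,Q \right)} = 415$ ($N{\left(A,Q \right)} = -2 + 417 = 415$)
$D{\left(H \right)} = H^{3}$ ($D{\left(H \right)} = H^{2} H = H^{3}$)
$- \frac{343335}{248970} - \sqrt{D{\left(-245 \right)} + N{\left(-146,458 \right)}} = - \frac{343335}{248970} - \sqrt{\left(-245\right)^{3} + 415} = \left(-343335\right) \frac{1}{248970} - \sqrt{-14706125 + 415} = - \frac{22889}{16598} - \sqrt{-14705710} = - \frac{22889}{16598} - i \sqrt{14705710}$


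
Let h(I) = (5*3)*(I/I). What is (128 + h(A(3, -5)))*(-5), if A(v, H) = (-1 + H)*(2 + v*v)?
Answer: -715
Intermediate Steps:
A(v, H) = (-1 + H)*(2 + v**2)
h(I) = 15 (h(I) = 15*1 = 15)
(128 + h(A(3, -5)))*(-5) = (128 + 15)*(-5) = 143*(-5) = -715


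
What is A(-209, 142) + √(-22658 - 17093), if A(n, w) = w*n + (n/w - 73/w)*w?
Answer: -29960 + I*√39751 ≈ -29960.0 + 199.38*I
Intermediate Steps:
A(n, w) = n*w + w*(-73/w + n/w) (A(n, w) = n*w + (-73/w + n/w)*w = n*w + w*(-73/w + n/w))
A(-209, 142) + √(-22658 - 17093) = (-73 - 209 - 209*142) + √(-22658 - 17093) = (-73 - 209 - 29678) + √(-39751) = -29960 + I*√39751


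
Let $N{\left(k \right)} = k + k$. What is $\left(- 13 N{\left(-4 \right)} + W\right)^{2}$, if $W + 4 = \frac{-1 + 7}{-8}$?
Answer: $\frac{157609}{16} \approx 9850.6$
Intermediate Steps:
$W = - \frac{19}{4}$ ($W = -4 + \frac{-1 + 7}{-8} = -4 + 6 \left(- \frac{1}{8}\right) = -4 - \frac{3}{4} = - \frac{19}{4} \approx -4.75$)
$N{\left(k \right)} = 2 k$
$\left(- 13 N{\left(-4 \right)} + W\right)^{2} = \left(- 13 \cdot 2 \left(-4\right) - \frac{19}{4}\right)^{2} = \left(\left(-13\right) \left(-8\right) - \frac{19}{4}\right)^{2} = \left(104 - \frac{19}{4}\right)^{2} = \left(\frac{397}{4}\right)^{2} = \frac{157609}{16}$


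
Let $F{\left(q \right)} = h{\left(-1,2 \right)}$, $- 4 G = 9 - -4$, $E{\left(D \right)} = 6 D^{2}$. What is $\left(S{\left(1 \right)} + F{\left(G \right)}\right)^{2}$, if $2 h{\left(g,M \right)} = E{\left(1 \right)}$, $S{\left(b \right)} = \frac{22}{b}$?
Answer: $625$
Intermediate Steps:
$G = - \frac{13}{4}$ ($G = - \frac{9 - -4}{4} = - \frac{9 + 4}{4} = \left(- \frac{1}{4}\right) 13 = - \frac{13}{4} \approx -3.25$)
$h{\left(g,M \right)} = 3$ ($h{\left(g,M \right)} = \frac{6 \cdot 1^{2}}{2} = \frac{6 \cdot 1}{2} = \frac{1}{2} \cdot 6 = 3$)
$F{\left(q \right)} = 3$
$\left(S{\left(1 \right)} + F{\left(G \right)}\right)^{2} = \left(\frac{22}{1} + 3\right)^{2} = \left(22 \cdot 1 + 3\right)^{2} = \left(22 + 3\right)^{2} = 25^{2} = 625$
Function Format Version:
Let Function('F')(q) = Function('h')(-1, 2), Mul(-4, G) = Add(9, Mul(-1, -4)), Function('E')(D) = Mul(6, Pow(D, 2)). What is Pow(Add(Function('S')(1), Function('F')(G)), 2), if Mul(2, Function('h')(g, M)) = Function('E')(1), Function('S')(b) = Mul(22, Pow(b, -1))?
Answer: 625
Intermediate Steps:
G = Rational(-13, 4) (G = Mul(Rational(-1, 4), Add(9, Mul(-1, -4))) = Mul(Rational(-1, 4), Add(9, 4)) = Mul(Rational(-1, 4), 13) = Rational(-13, 4) ≈ -3.2500)
Function('h')(g, M) = 3 (Function('h')(g, M) = Mul(Rational(1, 2), Mul(6, Pow(1, 2))) = Mul(Rational(1, 2), Mul(6, 1)) = Mul(Rational(1, 2), 6) = 3)
Function('F')(q) = 3
Pow(Add(Function('S')(1), Function('F')(G)), 2) = Pow(Add(Mul(22, Pow(1, -1)), 3), 2) = Pow(Add(Mul(22, 1), 3), 2) = Pow(Add(22, 3), 2) = Pow(25, 2) = 625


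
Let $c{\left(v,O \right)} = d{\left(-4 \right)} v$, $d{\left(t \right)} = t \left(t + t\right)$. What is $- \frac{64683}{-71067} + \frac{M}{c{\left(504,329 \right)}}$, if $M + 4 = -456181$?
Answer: $- \frac{10458830657}{382056192} \approx -27.375$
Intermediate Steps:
$d{\left(t \right)} = 2 t^{2}$ ($d{\left(t \right)} = t 2 t = 2 t^{2}$)
$M = -456185$ ($M = -4 - 456181 = -456185$)
$c{\left(v,O \right)} = 32 v$ ($c{\left(v,O \right)} = 2 \left(-4\right)^{2} v = 2 \cdot 16 v = 32 v$)
$- \frac{64683}{-71067} + \frac{M}{c{\left(504,329 \right)}} = - \frac{64683}{-71067} - \frac{456185}{32 \cdot 504} = \left(-64683\right) \left(- \frac{1}{71067}\right) - \frac{456185}{16128} = \frac{21561}{23689} - \frac{456185}{16128} = - \frac{10458830657}{382056192}$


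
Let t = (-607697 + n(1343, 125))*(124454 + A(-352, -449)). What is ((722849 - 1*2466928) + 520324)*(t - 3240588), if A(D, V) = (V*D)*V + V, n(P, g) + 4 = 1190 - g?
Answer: -52589422435636736520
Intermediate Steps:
n(P, g) = 1186 - g (n(P, g) = -4 + (1190 - g) = 1186 - g)
A(D, V) = V + D*V² (A(D, V) = (D*V)*V + V = D*V² + V = V + D*V²)
t = 42973819433892 (t = (-607697 + (1186 - 1*125))*(124454 - 449*(1 - 352*(-449))) = (-607697 + (1186 - 125))*(124454 - 449*(1 + 158048)) = (-607697 + 1061)*(124454 - 449*158049) = -606636*(124454 - 70964001) = -606636*(-70839547) = 42973819433892)
((722849 - 1*2466928) + 520324)*(t - 3240588) = ((722849 - 1*2466928) + 520324)*(42973819433892 - 3240588) = ((722849 - 2466928) + 520324)*42973816193304 = (-1744079 + 520324)*42973816193304 = -1223755*42973816193304 = -52589422435636736520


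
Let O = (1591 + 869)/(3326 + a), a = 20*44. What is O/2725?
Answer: 82/382045 ≈ 0.00021463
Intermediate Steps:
a = 880
O = 410/701 (O = (1591 + 869)/(3326 + 880) = 2460/4206 = 2460*(1/4206) = 410/701 ≈ 0.58488)
O/2725 = (410/701)/2725 = (410/701)*(1/2725) = 82/382045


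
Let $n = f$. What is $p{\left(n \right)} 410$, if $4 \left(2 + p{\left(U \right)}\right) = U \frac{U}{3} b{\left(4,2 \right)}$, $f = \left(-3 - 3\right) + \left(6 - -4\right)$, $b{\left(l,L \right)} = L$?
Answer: $\frac{820}{3} \approx 273.33$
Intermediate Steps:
$f = 4$ ($f = -6 + \left(6 + 4\right) = -6 + 10 = 4$)
$n = 4$
$p{\left(U \right)} = -2 + \frac{U^{2}}{6}$ ($p{\left(U \right)} = -2 + \frac{U \frac{U}{3} \cdot 2}{4} = -2 + \frac{\frac{U^{2}}{3} \cdot 2}{4} = -2 + \frac{\frac{2}{3} U^{2}}{4} = -2 + \frac{U^{2}}{6}$)
$p{\left(n \right)} 410 = \left(-2 + \frac{4^{2}}{6}\right) 410 = \left(-2 + \frac{1}{6} \cdot 16\right) 410 = \left(-2 + \frac{8}{3}\right) 410 = \frac{2}{3} \cdot 410 = \frac{820}{3}$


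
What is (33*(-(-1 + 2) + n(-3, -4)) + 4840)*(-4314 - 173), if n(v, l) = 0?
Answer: -21569009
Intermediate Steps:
(33*(-(-1 + 2) + n(-3, -4)) + 4840)*(-4314 - 173) = (33*(-(-1 + 2) + 0) + 4840)*(-4314 - 173) = (33*(-1*1 + 0) + 4840)*(-4487) = (33*(-1 + 0) + 4840)*(-4487) = (33*(-1) + 4840)*(-4487) = (-33 + 4840)*(-4487) = 4807*(-4487) = -21569009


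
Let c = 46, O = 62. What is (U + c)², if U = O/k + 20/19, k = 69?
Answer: 3951882496/1718721 ≈ 2299.3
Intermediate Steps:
U = 2558/1311 (U = 62/69 + 20/19 = 2558/1311 ≈ 1.9512)
(U + c)² = (2558/1311 + 46)² = (62864/1311)² = 3951882496/1718721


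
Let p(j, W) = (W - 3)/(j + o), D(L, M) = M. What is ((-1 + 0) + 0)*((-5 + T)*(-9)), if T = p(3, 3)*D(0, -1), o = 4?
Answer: -45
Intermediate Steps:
p(j, W) = (-3 + W)/(4 + j) (p(j, W) = (W - 3)/(j + 4) = (-3 + W)/(4 + j))
T = 0 (T = ((-3 + 3)/(4 + 3))*(-1) = (0/7)*(-1) = ((1/7)*0)*(-1) = 0*(-1) = 0)
((-1 + 0) + 0)*((-5 + T)*(-9)) = ((-1 + 0) + 0)*((-5 + 0)*(-9)) = (-1 + 0)*(-5*(-9)) = -1*45 = -45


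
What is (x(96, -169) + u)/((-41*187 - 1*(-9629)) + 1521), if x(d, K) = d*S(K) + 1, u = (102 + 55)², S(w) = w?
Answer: 8426/3483 ≈ 2.4192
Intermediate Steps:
u = 24649 (u = 157² = 24649)
x(d, K) = 1 + K*d (x(d, K) = d*K + 1 = K*d + 1 = 1 + K*d)
(x(96, -169) + u)/((-41*187 - 1*(-9629)) + 1521) = ((1 - 169*96) + 24649)/((-41*187 - 1*(-9629)) + 1521) = ((1 - 16224) + 24649)/((-7667 + 9629) + 1521) = (-16223 + 24649)/(1962 + 1521) = 8426/3483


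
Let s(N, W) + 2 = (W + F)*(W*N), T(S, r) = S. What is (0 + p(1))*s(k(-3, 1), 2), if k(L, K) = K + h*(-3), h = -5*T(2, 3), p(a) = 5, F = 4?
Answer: 1850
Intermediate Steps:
h = -10 (h = -5*2 = -10)
k(L, K) = 30 + K (k(L, K) = K - 10*(-3) = K + 30 = 30 + K)
s(N, W) = -2 + N*W*(4 + W) (s(N, W) = -2 + (W + 4)*(W*N) = -2 + (4 + W)*(N*W) = -2 + N*W*(4 + W))
(0 + p(1))*s(k(-3, 1), 2) = (0 + 5)*(-2 + (30 + 1)*2² + 4*(30 + 1)*2) = 5*(-2 + 31*4 + 4*31*2) = 5*(-2 + 124 + 248) = 5*370 = 1850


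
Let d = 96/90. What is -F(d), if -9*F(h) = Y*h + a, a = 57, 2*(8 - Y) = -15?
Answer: 1103/135 ≈ 8.1704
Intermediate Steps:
Y = 31/2 (Y = 8 - 1/2*(-15) = 8 + 15/2 = 31/2 ≈ 15.500)
d = 16/15 (d = 96*(1/90) = 16/15 ≈ 1.0667)
F(h) = -19/3 - 31*h/18 (F(h) = -(31*h/2 + 57)/9 = -(57 + 31*h/2)/9 = -19/3 - 31*h/18)
-F(d) = -(-19/3 - 31/18*16/15) = -(-19/3 - 248/135) = -1*(-1103/135) = 1103/135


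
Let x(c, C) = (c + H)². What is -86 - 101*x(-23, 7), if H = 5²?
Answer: -490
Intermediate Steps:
H = 25
x(c, C) = (25 + c)² (x(c, C) = (c + 25)² = (25 + c)²)
-86 - 101*x(-23, 7) = -86 - 101*(25 - 23)² = -86 - 101*2² = -86 - 101*4 = -86 - 404 = -490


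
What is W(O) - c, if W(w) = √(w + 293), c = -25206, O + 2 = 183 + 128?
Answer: 25206 + √602 ≈ 25231.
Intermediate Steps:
O = 309 (O = -2 + (183 + 128) = -2 + 311 = 309)
W(w) = √(293 + w)
W(O) - c = √(293 + 309) - 1*(-25206) = √602 + 25206 = 25206 + √602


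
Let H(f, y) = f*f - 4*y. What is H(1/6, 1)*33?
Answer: -1573/12 ≈ -131.08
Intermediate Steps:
H(f, y) = f² - 4*y
H(1/6, 1)*33 = ((1/6)² - 4*1)*33 = ((⅙)² - 4)*33 = (1/36 - 4)*33 = -143/36*33 = -1573/12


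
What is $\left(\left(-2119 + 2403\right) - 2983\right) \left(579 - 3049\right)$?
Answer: $6666530$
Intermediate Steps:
$\left(\left(-2119 + 2403\right) - 2983\right) \left(579 - 3049\right) = \left(284 - 2983\right) \left(-2470\right) = \left(-2699\right) \left(-2470\right) = 6666530$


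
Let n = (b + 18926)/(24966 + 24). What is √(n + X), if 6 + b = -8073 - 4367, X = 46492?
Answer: 2*√164594221/119 ≈ 215.62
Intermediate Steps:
b = -12446 (b = -6 + (-8073 - 4367) = -6 - 12440 = -12446)
n = 216/833 (n = (-12446 + 18926)/(24966 + 24) = 6480/24990 = 6480*(1/24990) = 216/833 ≈ 0.25930)
√(n + X) = √(216/833 + 46492) = √(38728052/833) = 2*√164594221/119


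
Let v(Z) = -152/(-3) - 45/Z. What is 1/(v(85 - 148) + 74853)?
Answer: 21/1572992 ≈ 1.3350e-5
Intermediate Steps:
v(Z) = 152/3 - 45/Z (v(Z) = -152*(-1/3) - 45/Z = 152/3 - 45/Z)
1/(v(85 - 148) + 74853) = 1/((152/3 - 45/(85 - 148)) + 74853) = 1/((152/3 - 45/(-63)) + 74853) = 1/((152/3 - 45*(-1/63)) + 74853) = 1/((152/3 + 5/7) + 74853) = 1/(1079/21 + 74853) = 1/(1572992/21) = 21/1572992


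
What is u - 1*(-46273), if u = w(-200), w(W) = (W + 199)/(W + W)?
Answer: 18509201/400 ≈ 46273.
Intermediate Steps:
w(W) = (199 + W)/(2*W) (w(W) = (199 + W)/((2*W)) = (199 + W)*(1/(2*W)) = (199 + W)/(2*W))
u = 1/400 (u = (½)*(199 - 200)/(-200) = (½)*(-1/200)*(-1) = 1/400 ≈ 0.0025000)
u - 1*(-46273) = 1/400 - 1*(-46273) = 1/400 + 46273 = 18509201/400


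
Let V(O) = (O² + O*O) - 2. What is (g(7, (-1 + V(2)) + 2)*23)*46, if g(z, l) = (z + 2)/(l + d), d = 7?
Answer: 4761/7 ≈ 680.14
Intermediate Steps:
V(O) = -2 + 2*O² (V(O) = (O² + O²) - 2 = 2*O² - 2 = -2 + 2*O²)
g(z, l) = (2 + z)/(7 + l) (g(z, l) = (z + 2)/(l + 7) = (2 + z)/(7 + l))
(g(7, (-1 + V(2)) + 2)*23)*46 = (((2 + 7)/(7 + ((-1 + (-2 + 2*2²)) + 2)))*23)*46 = ((9/(7 + ((-1 + (-2 + 2*4)) + 2)))*23)*46 = ((9/(7 + ((-1 + (-2 + 8)) + 2)))*23)*46 = ((9/(7 + ((-1 + 6) + 2)))*23)*46 = ((9/(7 + (5 + 2)))*23)*46 = ((9/(7 + 7))*23)*46 = ((9/14)*23)*46 = (207/14)*46 = 4761/7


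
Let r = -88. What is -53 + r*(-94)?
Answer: 8219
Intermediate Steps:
-53 + r*(-94) = -53 - 88*(-94) = -53 + 8272 = 8219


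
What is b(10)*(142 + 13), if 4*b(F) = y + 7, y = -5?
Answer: 155/2 ≈ 77.500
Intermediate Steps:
b(F) = ½ (b(F) = (-5 + 7)/4 = (¼)*2 = ½)
b(10)*(142 + 13) = (142 + 13)/2 = (½)*155 = 155/2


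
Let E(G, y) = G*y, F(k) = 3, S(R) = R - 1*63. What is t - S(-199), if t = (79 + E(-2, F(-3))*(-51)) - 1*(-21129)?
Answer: 21776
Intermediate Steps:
S(R) = -63 + R (S(R) = R - 63 = -63 + R)
t = 21514 (t = (79 - 2*3*(-51)) - 1*(-21129) = (79 - 6*(-51)) + 21129 = (79 + 306) + 21129 = 385 + 21129 = 21514)
t - S(-199) = 21514 - (-63 - 199) = 21514 - 1*(-262) = 21514 + 262 = 21776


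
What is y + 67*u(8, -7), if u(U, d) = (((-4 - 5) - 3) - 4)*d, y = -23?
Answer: 7481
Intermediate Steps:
u(U, d) = -16*d (u(U, d) = ((-9 - 3) - 4)*d = (-12 - 4)*d = -16*d)
y + 67*u(8, -7) = -23 + 67*(-16*(-7)) = -23 + 67*112 = -23 + 7504 = 7481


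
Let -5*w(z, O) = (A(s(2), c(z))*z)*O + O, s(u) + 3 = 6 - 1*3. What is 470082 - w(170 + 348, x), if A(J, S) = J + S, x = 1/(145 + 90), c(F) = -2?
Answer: 110469063/235 ≈ 4.7008e+5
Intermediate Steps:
s(u) = 0 (s(u) = -3 + (6 - 1*3) = -3 + (6 - 3) = -3 + 3 = 0)
x = 1/235 ≈ 0.0042553
w(z, O) = -O/5 + 2*O*z/5 (w(z, O) = -(((0 - 2)*z)*O + O)/5 = -((-2*z)*O + O)/5 = -(-2*O*z + O)/5 = -(O - 2*O*z)/5 = -O/5 + 2*O*z/5)
470082 - w(170 + 348, x) = 470082 - (-1 + 2*(170 + 348))/(5*235) = 470082 - (-1 + 2*518)/(5*235) = 470082 - (-1 + 1036)/(5*235) = 470082 - 1035/(5*235) = 470082 - 1*207/235 = 470082 - 207/235 = 110469063/235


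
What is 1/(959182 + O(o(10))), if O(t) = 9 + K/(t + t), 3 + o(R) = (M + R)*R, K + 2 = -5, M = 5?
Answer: 42/40286021 ≈ 1.0425e-6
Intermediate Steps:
K = -7 (K = -2 - 5 = -7)
o(R) = -3 + R*(5 + R) (o(R) = -3 + (5 + R)*R = -3 + R*(5 + R))
O(t) = 9 - 7/(2*t) (O(t) = 9 - 7/(t + t) = 9 - 7/(2*t))
1/(959182 + O(o(10))) = 1/(959182 + (9 - 7/(2*(-3 + 10² + 5*10)))) = 1/(959182 + (9 - 7/(2*(-3 + 100 + 50)))) = 1/(959182 + (9 - 7/2/147)) = 1/(959182 + (9 - 7/2*1/147)) = 1/(959182 + (9 - 1/42)) = 1/(959182 + 377/42) = 1/(40286021/42) = 42/40286021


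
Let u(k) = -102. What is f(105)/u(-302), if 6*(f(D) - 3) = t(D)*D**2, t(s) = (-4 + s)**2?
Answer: -12496227/68 ≈ -1.8377e+5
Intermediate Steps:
f(D) = 3 + D**2*(-4 + D)**2/6 (f(D) = 3 + ((-4 + D)**2*D**2)/6 = 3 + (D**2*(-4 + D)**2)/6 = 3 + D**2*(-4 + D)**2/6)
f(105)/u(-302) = (3 + (1/6)*105**2*(-4 + 105)**2)/(-102) = (3 + (1/6)*11025*101**2)*(-1/102) = (3 + (1/6)*11025*10201)*(-1/102) = (3 + 37488675/2)*(-1/102) = (37488681/2)*(-1/102) = -12496227/68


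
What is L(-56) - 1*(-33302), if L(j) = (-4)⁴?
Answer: 33558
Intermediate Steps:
L(j) = 256
L(-56) - 1*(-33302) = 256 - 1*(-33302) = 256 + 33302 = 33558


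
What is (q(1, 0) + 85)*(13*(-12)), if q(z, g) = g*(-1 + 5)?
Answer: -13260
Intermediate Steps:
q(z, g) = 4*g (q(z, g) = g*4 = 4*g)
(q(1, 0) + 85)*(13*(-12)) = (4*0 + 85)*(13*(-12)) = (0 + 85)*(-156) = 85*(-156) = -13260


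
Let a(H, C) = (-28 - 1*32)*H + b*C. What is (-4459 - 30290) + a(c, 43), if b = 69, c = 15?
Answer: -32682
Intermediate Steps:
a(H, C) = -60*H + 69*C (a(H, C) = (-28 - 1*32)*H + 69*C = (-28 - 32)*H + 69*C = -60*H + 69*C)
(-4459 - 30290) + a(c, 43) = (-4459 - 30290) + (-60*15 + 69*43) = -34749 + (-900 + 2967) = -34749 + 2067 = -32682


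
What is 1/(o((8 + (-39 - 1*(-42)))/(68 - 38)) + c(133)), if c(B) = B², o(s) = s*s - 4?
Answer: 900/15916621 ≈ 5.6545e-5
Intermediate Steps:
o(s) = -4 + s² (o(s) = s² - 4 = -4 + s²)
1/(o((8 + (-39 - 1*(-42)))/(68 - 38)) + c(133)) = 1/((-4 + ((8 + (-39 - 1*(-42)))/(68 - 38))²) + 133²) = 1/((-4 + ((8 + (-39 + 42))/30)²) + 17689) = 1/((-4 + ((8 + 3)*(1/30))²) + 17689) = 1/((-4 + (11*(1/30))²) + 17689) = 1/((-4 + (11/30)²) + 17689) = 1/((-4 + 121/900) + 17689) = 1/(-3479/900 + 17689) = 1/(15916621/900) = 900/15916621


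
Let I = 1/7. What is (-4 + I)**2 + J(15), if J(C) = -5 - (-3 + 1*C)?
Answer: -104/49 ≈ -2.1224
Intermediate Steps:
I = 1/7 ≈ 0.14286
J(C) = -2 - C (J(C) = -5 - (-3 + C) = -5 + (3 - C) = -2 - C)
(-4 + I)**2 + J(15) = (-4 + 1/7)**2 + (-2 - 1*15) = (-27/7)**2 + (-2 - 15) = 729/49 - 17 = -104/49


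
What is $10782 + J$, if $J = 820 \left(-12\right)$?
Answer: $942$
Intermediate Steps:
$J = -9840$
$10782 + J = 10782 - 9840 = 942$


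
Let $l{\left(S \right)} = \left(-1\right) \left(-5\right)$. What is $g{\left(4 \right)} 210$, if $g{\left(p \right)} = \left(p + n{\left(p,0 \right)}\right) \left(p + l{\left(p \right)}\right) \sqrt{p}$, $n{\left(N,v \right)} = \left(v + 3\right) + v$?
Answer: $26460$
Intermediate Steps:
$n{\left(N,v \right)} = 3 + 2 v$ ($n{\left(N,v \right)} = \left(3 + v\right) + v = 3 + 2 v$)
$l{\left(S \right)} = 5$
$g{\left(p \right)} = \sqrt{p} \left(3 + p\right) \left(5 + p\right)$ ($g{\left(p \right)} = \left(p + \left(3 + 2 \cdot 0\right)\right) \left(p + 5\right) \sqrt{p} = \left(p + \left(3 + 0\right)\right) \left(5 + p\right) \sqrt{p} = \left(p + 3\right) \left(5 + p\right) \sqrt{p} = \left(3 + p\right) \left(5 + p\right) \sqrt{p} = \sqrt{p} \left(3 + p\right) \left(5 + p\right)$)
$g{\left(4 \right)} 210 = \sqrt{4} \left(15 + 4^{2} + 8 \cdot 4\right) 210 = 2 \left(15 + 16 + 32\right) 210 = 2 \cdot 63 \cdot 210 = 126 \cdot 210 = 26460$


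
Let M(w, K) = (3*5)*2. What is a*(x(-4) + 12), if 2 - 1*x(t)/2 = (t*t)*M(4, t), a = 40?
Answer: -37760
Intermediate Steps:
M(w, K) = 30 (M(w, K) = 15*2 = 30)
x(t) = 4 - 60*t² (x(t) = 4 - 2*t*t*30 = 4 - 2*t²*30 = 4 - 60*t²)
a*(x(-4) + 12) = 40*((4 - 60*(-4)²) + 12) = 40*((4 - 60*16) + 12) = 40*((4 - 960) + 12) = 40*(-956 + 12) = 40*(-944) = -37760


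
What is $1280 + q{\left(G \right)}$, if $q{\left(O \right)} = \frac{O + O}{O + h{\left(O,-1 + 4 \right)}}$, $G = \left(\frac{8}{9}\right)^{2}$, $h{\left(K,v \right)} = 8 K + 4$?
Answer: $\frac{288032}{225} \approx 1280.1$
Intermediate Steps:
$h{\left(K,v \right)} = 4 + 8 K$
$G = \frac{64}{81}$ ($G = \left(8 \cdot \frac{1}{9}\right)^{2} = \left(\frac{8}{9}\right)^{2} = \frac{64}{81} \approx 0.79012$)
$q{\left(O \right)} = \frac{2 O}{4 + 9 O}$ ($q{\left(O \right)} = \frac{O + O}{O + \left(4 + 8 O\right)} = \frac{2 O}{4 + 9 O}$)
$1280 + q{\left(G \right)} = 1280 + 2 \cdot \frac{64}{81} \frac{1}{4 + 9 \cdot \frac{64}{81}} = 1280 + 2 \cdot \frac{64}{81} \frac{1}{4 + \frac{64}{9}} = 1280 + 2 \cdot \frac{64}{81} \frac{1}{\frac{100}{9}} = 1280 + 2 \cdot \frac{64}{81} \cdot \frac{9}{100} = 1280 + \frac{32}{225} = \frac{288032}{225}$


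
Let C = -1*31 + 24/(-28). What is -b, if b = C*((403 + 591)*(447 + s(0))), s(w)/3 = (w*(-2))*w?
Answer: 14154702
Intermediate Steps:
s(w) = -6*w² (s(w) = 3*((w*(-2))*w) = 3*((-2*w)*w) = 3*(-2*w²) = -6*w²)
C = -223/7 (C = -31 + 24*(-1/28) = -31 - 6/7 = -223/7 ≈ -31.857)
b = -14154702 (b = -223*(403 + 591)*(447 - 6*0²)/7 = -31666*(447 - 6*0) = -31666*(447 + 0) = -31666*447 = -223/7*444318 = -14154702)
-b = -1*(-14154702) = 14154702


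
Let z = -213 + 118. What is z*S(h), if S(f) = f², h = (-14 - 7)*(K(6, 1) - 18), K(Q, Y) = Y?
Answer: -12107655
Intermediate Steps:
h = 357 (h = (-14 - 7)*(1 - 18) = -21*(-17) = 357)
z = -95
z*S(h) = -95*357² = -95*127449 = -12107655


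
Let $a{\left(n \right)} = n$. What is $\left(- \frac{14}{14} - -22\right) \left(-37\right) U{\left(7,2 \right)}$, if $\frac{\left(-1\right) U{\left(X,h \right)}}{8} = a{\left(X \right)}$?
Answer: $43512$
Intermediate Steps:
$U{\left(X,h \right)} = - 8 X$
$\left(- \frac{14}{14} - -22\right) \left(-37\right) U{\left(7,2 \right)} = \left(- \frac{14}{14} - -22\right) \left(-37\right) \left(\left(-8\right) 7\right) = \left(\left(-14\right) \frac{1}{14} + 22\right) \left(-37\right) \left(-56\right) = \left(-1 + 22\right) \left(-37\right) \left(-56\right) = 21 \left(-37\right) \left(-56\right) = \left(-777\right) \left(-56\right) = 43512$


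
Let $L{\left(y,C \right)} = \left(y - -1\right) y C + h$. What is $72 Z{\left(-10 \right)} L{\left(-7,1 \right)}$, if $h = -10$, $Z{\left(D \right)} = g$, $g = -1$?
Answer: $-2304$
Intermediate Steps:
$Z{\left(D \right)} = -1$
$L{\left(y,C \right)} = -10 + C y \left(1 + y\right)$ ($L{\left(y,C \right)} = \left(y - -1\right) y C - 10 = \left(y + 1\right) y C - 10 = \left(1 + y\right) y C - 10 = y \left(1 + y\right) C - 10 = C y \left(1 + y\right) - 10 = -10 + C y \left(1 + y\right)$)
$72 Z{\left(-10 \right)} L{\left(-7,1 \right)} = 72 \left(-1\right) \left(-10 + 1 \left(-7\right) + 1 \left(-7\right)^{2}\right) = - 72 \left(-10 - 7 + 1 \cdot 49\right) = - 72 \left(-10 - 7 + 49\right) = \left(-72\right) 32 = -2304$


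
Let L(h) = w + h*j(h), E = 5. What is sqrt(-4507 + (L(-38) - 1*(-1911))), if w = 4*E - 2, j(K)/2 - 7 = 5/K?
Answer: 10*I*sqrt(31) ≈ 55.678*I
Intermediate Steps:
j(K) = 14 + 10/K (j(K) = 14 + 2*(5/K) = 14 + 10/K)
w = 18 (w = 4*5 - 2 = 20 - 2 = 18)
L(h) = 18 + h*(14 + 10/h)
sqrt(-4507 + (L(-38) - 1*(-1911))) = sqrt(-4507 + ((28 + 14*(-38)) - 1*(-1911))) = sqrt(-4507 + ((28 - 532) + 1911)) = sqrt(-4507 + (-504 + 1911)) = sqrt(-4507 + 1407) = sqrt(-3100) = 10*I*sqrt(31)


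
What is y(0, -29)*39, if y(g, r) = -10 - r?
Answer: 741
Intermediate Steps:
y(0, -29)*39 = (-10 - 1*(-29))*39 = (-10 + 29)*39 = 19*39 = 741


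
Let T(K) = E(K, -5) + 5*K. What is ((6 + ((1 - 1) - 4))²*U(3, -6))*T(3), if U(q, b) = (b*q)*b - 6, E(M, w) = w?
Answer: 4080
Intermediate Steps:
T(K) = -5 + 5*K
U(q, b) = -6 + q*b² (U(q, b) = q*b² - 6 = -6 + q*b²)
((6 + ((1 - 1) - 4))²*U(3, -6))*T(3) = ((6 + ((1 - 1) - 4))²*(-6 + 3*(-6)²))*(-5 + 5*3) = ((6 + (0 - 4))²*(-6 + 3*36))*(-5 + 15) = ((6 - 4)²*(-6 + 108))*10 = (2²*102)*10 = (4*102)*10 = 408*10 = 4080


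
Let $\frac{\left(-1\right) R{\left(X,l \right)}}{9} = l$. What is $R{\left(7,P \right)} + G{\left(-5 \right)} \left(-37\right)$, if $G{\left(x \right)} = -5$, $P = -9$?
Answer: $266$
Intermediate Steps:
$R{\left(X,l \right)} = - 9 l$
$R{\left(7,P \right)} + G{\left(-5 \right)} \left(-37\right) = \left(-9\right) \left(-9\right) - -185 = 81 + 185 = 266$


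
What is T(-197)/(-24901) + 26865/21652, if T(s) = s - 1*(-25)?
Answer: 672689509/539156452 ≈ 1.2477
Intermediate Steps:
T(s) = 25 + s (T(s) = s + 25 = 25 + s)
T(-197)/(-24901) + 26865/21652 = (25 - 197)/(-24901) + 26865/21652 = -172*(-1/24901) + 26865*(1/21652) = 172/24901 + 26865/21652 = 672689509/539156452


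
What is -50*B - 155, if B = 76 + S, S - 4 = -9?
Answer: -3705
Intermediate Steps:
S = -5 (S = 4 - 9 = -5)
B = 71 (B = 76 - 5 = 71)
-50*B - 155 = -50*71 - 155 = -3550 - 155 = -3705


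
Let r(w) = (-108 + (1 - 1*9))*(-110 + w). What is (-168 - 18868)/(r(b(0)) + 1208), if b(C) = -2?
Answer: -4759/3550 ≈ -1.3406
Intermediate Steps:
r(w) = 12760 - 116*w (r(w) = (-108 + (1 - 9))*(-110 + w) = (-108 - 8)*(-110 + w) = -116*(-110 + w) = 12760 - 116*w)
(-168 - 18868)/(r(b(0)) + 1208) = (-168 - 18868)/((12760 - 116*(-2)) + 1208) = -19036/((12760 + 232) + 1208) = -19036/(12992 + 1208) = -19036/14200 = -19036*1/14200 = -4759/3550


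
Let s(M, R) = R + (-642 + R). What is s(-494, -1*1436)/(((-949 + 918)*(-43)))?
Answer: -3514/1333 ≈ -2.6362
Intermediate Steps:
s(M, R) = -642 + 2*R
s(-494, -1*1436)/(((-949 + 918)*(-43))) = (-642 + 2*(-1*1436))/(((-949 + 918)*(-43))) = (-642 + 2*(-1436))/((-31*(-43))) = (-642 - 2872)/1333 = -3514*1/1333 = -3514/1333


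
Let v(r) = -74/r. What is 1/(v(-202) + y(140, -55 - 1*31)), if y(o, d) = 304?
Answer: 101/30741 ≈ 0.0032855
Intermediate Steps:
1/(v(-202) + y(140, -55 - 1*31)) = 1/(-74/(-202) + 304) = 1/(-74*(-1/202) + 304) = 1/(37/101 + 304) = 1/(30741/101) = 101/30741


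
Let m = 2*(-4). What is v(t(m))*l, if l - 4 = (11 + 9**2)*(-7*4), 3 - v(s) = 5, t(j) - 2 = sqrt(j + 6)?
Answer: 5144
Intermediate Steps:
m = -8
t(j) = 2 + sqrt(6 + j) (t(j) = 2 + sqrt(j + 6) = 2 + sqrt(6 + j))
v(s) = -2 (v(s) = 3 - 1*5 = 3 - 5 = -2)
l = -2572 (l = 4 + (11 + 9**2)*(-7*4) = 4 + (11 + 81)*(-28) = 4 + 92*(-28) = 4 - 2576 = -2572)
v(t(m))*l = -2*(-2572) = 5144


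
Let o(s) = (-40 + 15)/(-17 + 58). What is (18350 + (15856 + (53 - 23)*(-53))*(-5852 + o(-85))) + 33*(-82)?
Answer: -3422585158/41 ≈ -8.3478e+7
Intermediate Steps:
o(s) = -25/41
(18350 + (15856 + (53 - 23)*(-53))*(-5852 + o(-85))) + 33*(-82) = (18350 + (15856 + (53 - 23)*(-53))*(-5852 - 25/41)) + 33*(-82) = (18350 + (15856 + 30*(-53))*(-239957/41)) - 2706 = (18350 + (15856 - 1590)*(-239957/41)) - 2706 = (18350 + 14266*(-239957/41)) - 2706 = (18350 - 3423226562/41) - 2706 = -3422474212/41 - 2706 = -3422585158/41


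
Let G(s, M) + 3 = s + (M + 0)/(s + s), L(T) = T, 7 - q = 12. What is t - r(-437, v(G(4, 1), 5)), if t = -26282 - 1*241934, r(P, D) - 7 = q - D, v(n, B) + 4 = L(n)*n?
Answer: -17166127/64 ≈ -2.6822e+5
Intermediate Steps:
q = -5 (q = 7 - 1*12 = 7 - 12 = -5)
G(s, M) = -3 + s + M/(2*s) (G(s, M) = -3 + (s + (M + 0)/(s + s)) = -3 + (s + M/((2*s))) = -3 + (s + M*(1/(2*s))) = -3 + (s + M/(2*s)) = -3 + s + M/(2*s))
v(n, B) = -4 + n² (v(n, B) = -4 + n*n = -4 + n²)
r(P, D) = 2 - D (r(P, D) = 7 + (-5 - D) = 2 - D)
t = -268216 (t = -26282 - 241934 = -268216)
t - r(-437, v(G(4, 1), 5)) = -268216 - (2 - (-4 + (-3 + 4 + (½)*1/4)²)) = -268216 - (2 - (-4 + (-3 + 4 + (½)*1*(¼))²)) = -268216 - (2 - (-4 + (-3 + 4 + ⅛)²)) = -268216 - (2 - (-4 + (9/8)²)) = -268216 - (2 - (-4 + 81/64)) = -268216 - (2 - 1*(-175/64)) = -268216 - (2 + 175/64) = -268216 - 1*303/64 = -268216 - 303/64 = -17166127/64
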